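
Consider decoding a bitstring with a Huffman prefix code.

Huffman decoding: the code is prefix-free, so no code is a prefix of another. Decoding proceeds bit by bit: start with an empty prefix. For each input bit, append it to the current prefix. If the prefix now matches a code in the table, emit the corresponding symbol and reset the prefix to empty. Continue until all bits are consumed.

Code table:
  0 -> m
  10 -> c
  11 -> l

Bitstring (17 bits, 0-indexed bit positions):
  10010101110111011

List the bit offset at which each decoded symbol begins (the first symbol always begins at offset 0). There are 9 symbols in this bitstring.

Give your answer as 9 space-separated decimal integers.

Answer: 0 2 3 5 7 9 11 13 15

Derivation:
Bit 0: prefix='1' (no match yet)
Bit 1: prefix='10' -> emit 'c', reset
Bit 2: prefix='0' -> emit 'm', reset
Bit 3: prefix='1' (no match yet)
Bit 4: prefix='10' -> emit 'c', reset
Bit 5: prefix='1' (no match yet)
Bit 6: prefix='10' -> emit 'c', reset
Bit 7: prefix='1' (no match yet)
Bit 8: prefix='11' -> emit 'l', reset
Bit 9: prefix='1' (no match yet)
Bit 10: prefix='10' -> emit 'c', reset
Bit 11: prefix='1' (no match yet)
Bit 12: prefix='11' -> emit 'l', reset
Bit 13: prefix='1' (no match yet)
Bit 14: prefix='10' -> emit 'c', reset
Bit 15: prefix='1' (no match yet)
Bit 16: prefix='11' -> emit 'l', reset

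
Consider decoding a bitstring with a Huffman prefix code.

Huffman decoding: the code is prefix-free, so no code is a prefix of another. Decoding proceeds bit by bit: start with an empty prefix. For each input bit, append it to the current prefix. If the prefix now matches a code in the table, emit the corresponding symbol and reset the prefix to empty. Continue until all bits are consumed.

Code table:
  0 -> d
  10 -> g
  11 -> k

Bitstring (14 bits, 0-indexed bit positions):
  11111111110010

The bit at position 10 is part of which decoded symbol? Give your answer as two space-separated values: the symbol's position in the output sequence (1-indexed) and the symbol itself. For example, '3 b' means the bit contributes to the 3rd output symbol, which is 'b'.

Answer: 6 d

Derivation:
Bit 0: prefix='1' (no match yet)
Bit 1: prefix='11' -> emit 'k', reset
Bit 2: prefix='1' (no match yet)
Bit 3: prefix='11' -> emit 'k', reset
Bit 4: prefix='1' (no match yet)
Bit 5: prefix='11' -> emit 'k', reset
Bit 6: prefix='1' (no match yet)
Bit 7: prefix='11' -> emit 'k', reset
Bit 8: prefix='1' (no match yet)
Bit 9: prefix='11' -> emit 'k', reset
Bit 10: prefix='0' -> emit 'd', reset
Bit 11: prefix='0' -> emit 'd', reset
Bit 12: prefix='1' (no match yet)
Bit 13: prefix='10' -> emit 'g', reset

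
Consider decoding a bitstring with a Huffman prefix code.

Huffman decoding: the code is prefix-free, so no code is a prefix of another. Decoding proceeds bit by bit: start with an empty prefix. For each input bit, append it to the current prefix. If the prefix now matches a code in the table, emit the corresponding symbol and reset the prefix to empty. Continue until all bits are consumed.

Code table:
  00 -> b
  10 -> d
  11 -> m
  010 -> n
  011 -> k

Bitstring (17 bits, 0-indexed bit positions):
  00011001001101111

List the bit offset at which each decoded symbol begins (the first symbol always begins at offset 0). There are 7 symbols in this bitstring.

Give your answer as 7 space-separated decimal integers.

Answer: 0 2 5 7 9 12 15

Derivation:
Bit 0: prefix='0' (no match yet)
Bit 1: prefix='00' -> emit 'b', reset
Bit 2: prefix='0' (no match yet)
Bit 3: prefix='01' (no match yet)
Bit 4: prefix='011' -> emit 'k', reset
Bit 5: prefix='0' (no match yet)
Bit 6: prefix='00' -> emit 'b', reset
Bit 7: prefix='1' (no match yet)
Bit 8: prefix='10' -> emit 'd', reset
Bit 9: prefix='0' (no match yet)
Bit 10: prefix='01' (no match yet)
Bit 11: prefix='011' -> emit 'k', reset
Bit 12: prefix='0' (no match yet)
Bit 13: prefix='01' (no match yet)
Bit 14: prefix='011' -> emit 'k', reset
Bit 15: prefix='1' (no match yet)
Bit 16: prefix='11' -> emit 'm', reset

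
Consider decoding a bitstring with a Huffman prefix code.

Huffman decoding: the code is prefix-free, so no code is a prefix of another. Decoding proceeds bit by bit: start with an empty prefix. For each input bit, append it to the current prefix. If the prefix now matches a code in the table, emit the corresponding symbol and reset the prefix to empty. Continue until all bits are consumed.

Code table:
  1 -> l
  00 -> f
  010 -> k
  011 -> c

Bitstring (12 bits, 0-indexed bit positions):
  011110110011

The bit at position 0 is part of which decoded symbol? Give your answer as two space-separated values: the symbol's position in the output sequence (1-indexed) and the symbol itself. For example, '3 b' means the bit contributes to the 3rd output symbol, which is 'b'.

Answer: 1 c

Derivation:
Bit 0: prefix='0' (no match yet)
Bit 1: prefix='01' (no match yet)
Bit 2: prefix='011' -> emit 'c', reset
Bit 3: prefix='1' -> emit 'l', reset
Bit 4: prefix='1' -> emit 'l', reset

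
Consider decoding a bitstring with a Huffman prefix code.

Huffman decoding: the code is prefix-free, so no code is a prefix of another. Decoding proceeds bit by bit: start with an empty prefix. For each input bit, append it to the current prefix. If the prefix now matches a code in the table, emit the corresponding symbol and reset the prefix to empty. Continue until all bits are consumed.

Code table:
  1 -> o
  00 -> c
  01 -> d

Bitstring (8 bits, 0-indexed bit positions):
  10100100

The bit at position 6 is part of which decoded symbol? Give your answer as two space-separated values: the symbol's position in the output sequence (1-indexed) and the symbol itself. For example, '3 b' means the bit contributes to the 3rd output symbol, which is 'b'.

Bit 0: prefix='1' -> emit 'o', reset
Bit 1: prefix='0' (no match yet)
Bit 2: prefix='01' -> emit 'd', reset
Bit 3: prefix='0' (no match yet)
Bit 4: prefix='00' -> emit 'c', reset
Bit 5: prefix='1' -> emit 'o', reset
Bit 6: prefix='0' (no match yet)
Bit 7: prefix='00' -> emit 'c', reset

Answer: 5 c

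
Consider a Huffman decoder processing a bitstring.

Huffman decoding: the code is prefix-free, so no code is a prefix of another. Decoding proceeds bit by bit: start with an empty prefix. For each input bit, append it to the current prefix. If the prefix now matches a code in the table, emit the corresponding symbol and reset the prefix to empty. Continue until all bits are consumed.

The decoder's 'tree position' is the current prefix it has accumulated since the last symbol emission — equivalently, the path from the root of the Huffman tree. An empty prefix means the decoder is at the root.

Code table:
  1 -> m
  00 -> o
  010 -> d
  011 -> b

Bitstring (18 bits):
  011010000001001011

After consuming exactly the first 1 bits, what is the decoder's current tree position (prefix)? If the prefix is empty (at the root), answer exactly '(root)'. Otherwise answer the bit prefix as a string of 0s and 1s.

Bit 0: prefix='0' (no match yet)

Answer: 0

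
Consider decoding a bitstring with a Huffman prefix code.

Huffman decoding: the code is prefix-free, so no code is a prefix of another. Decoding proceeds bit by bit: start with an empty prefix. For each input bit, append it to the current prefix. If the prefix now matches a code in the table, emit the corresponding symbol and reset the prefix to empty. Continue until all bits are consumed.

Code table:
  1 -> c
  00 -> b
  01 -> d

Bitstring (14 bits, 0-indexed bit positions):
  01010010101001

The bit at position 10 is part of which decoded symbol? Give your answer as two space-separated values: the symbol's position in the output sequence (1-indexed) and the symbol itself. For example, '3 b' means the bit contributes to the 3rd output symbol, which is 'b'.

Bit 0: prefix='0' (no match yet)
Bit 1: prefix='01' -> emit 'd', reset
Bit 2: prefix='0' (no match yet)
Bit 3: prefix='01' -> emit 'd', reset
Bit 4: prefix='0' (no match yet)
Bit 5: prefix='00' -> emit 'b', reset
Bit 6: prefix='1' -> emit 'c', reset
Bit 7: prefix='0' (no match yet)
Bit 8: prefix='01' -> emit 'd', reset
Bit 9: prefix='0' (no match yet)
Bit 10: prefix='01' -> emit 'd', reset
Bit 11: prefix='0' (no match yet)
Bit 12: prefix='00' -> emit 'b', reset
Bit 13: prefix='1' -> emit 'c', reset

Answer: 6 d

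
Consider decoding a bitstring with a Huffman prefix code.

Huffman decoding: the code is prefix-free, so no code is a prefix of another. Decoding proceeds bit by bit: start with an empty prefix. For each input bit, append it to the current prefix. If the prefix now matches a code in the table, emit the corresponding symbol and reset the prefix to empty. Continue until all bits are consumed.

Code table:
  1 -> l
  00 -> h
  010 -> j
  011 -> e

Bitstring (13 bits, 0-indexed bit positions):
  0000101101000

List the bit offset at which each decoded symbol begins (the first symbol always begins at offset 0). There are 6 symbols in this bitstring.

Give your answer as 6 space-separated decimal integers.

Bit 0: prefix='0' (no match yet)
Bit 1: prefix='00' -> emit 'h', reset
Bit 2: prefix='0' (no match yet)
Bit 3: prefix='00' -> emit 'h', reset
Bit 4: prefix='1' -> emit 'l', reset
Bit 5: prefix='0' (no match yet)
Bit 6: prefix='01' (no match yet)
Bit 7: prefix='011' -> emit 'e', reset
Bit 8: prefix='0' (no match yet)
Bit 9: prefix='01' (no match yet)
Bit 10: prefix='010' -> emit 'j', reset
Bit 11: prefix='0' (no match yet)
Bit 12: prefix='00' -> emit 'h', reset

Answer: 0 2 4 5 8 11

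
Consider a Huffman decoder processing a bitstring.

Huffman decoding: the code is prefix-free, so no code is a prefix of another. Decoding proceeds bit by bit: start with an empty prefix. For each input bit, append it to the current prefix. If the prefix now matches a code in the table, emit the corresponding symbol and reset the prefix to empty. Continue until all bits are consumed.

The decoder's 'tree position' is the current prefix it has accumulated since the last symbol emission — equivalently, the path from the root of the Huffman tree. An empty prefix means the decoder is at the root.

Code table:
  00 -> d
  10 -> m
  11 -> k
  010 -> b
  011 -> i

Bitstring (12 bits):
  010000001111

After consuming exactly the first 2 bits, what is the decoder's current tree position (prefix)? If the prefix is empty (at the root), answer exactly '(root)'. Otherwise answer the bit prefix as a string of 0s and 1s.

Answer: 01

Derivation:
Bit 0: prefix='0' (no match yet)
Bit 1: prefix='01' (no match yet)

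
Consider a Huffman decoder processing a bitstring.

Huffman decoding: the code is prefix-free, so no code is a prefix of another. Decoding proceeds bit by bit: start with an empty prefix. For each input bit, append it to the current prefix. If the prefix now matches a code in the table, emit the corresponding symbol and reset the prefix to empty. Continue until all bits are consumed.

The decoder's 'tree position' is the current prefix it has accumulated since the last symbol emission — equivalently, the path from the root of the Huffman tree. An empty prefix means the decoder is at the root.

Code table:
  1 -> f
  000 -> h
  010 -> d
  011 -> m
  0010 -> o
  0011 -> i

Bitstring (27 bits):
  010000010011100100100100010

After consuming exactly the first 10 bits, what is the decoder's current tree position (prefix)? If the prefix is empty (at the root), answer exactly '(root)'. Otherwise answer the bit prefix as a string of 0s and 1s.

Answer: 0

Derivation:
Bit 0: prefix='0' (no match yet)
Bit 1: prefix='01' (no match yet)
Bit 2: prefix='010' -> emit 'd', reset
Bit 3: prefix='0' (no match yet)
Bit 4: prefix='00' (no match yet)
Bit 5: prefix='000' -> emit 'h', reset
Bit 6: prefix='0' (no match yet)
Bit 7: prefix='01' (no match yet)
Bit 8: prefix='010' -> emit 'd', reset
Bit 9: prefix='0' (no match yet)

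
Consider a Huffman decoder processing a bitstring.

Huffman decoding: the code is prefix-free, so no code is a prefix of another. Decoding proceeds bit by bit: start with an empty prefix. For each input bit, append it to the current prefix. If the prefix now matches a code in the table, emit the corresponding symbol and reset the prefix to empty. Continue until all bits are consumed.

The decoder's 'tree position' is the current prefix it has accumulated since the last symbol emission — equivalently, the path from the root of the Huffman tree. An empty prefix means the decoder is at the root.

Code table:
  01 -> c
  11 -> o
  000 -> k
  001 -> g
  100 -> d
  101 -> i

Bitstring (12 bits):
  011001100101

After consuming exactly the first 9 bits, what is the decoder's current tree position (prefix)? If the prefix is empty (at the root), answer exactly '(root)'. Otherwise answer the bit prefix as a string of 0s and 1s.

Bit 0: prefix='0' (no match yet)
Bit 1: prefix='01' -> emit 'c', reset
Bit 2: prefix='1' (no match yet)
Bit 3: prefix='10' (no match yet)
Bit 4: prefix='100' -> emit 'd', reset
Bit 5: prefix='1' (no match yet)
Bit 6: prefix='11' -> emit 'o', reset
Bit 7: prefix='0' (no match yet)
Bit 8: prefix='00' (no match yet)

Answer: 00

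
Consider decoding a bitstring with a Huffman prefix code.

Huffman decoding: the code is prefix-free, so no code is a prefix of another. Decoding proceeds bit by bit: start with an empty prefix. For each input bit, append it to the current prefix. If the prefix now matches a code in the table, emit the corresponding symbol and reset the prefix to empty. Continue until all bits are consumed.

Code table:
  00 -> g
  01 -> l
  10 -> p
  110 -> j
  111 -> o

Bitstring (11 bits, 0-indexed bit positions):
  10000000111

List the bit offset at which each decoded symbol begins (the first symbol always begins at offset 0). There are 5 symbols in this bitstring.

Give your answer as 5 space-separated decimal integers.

Bit 0: prefix='1' (no match yet)
Bit 1: prefix='10' -> emit 'p', reset
Bit 2: prefix='0' (no match yet)
Bit 3: prefix='00' -> emit 'g', reset
Bit 4: prefix='0' (no match yet)
Bit 5: prefix='00' -> emit 'g', reset
Bit 6: prefix='0' (no match yet)
Bit 7: prefix='00' -> emit 'g', reset
Bit 8: prefix='1' (no match yet)
Bit 9: prefix='11' (no match yet)
Bit 10: prefix='111' -> emit 'o', reset

Answer: 0 2 4 6 8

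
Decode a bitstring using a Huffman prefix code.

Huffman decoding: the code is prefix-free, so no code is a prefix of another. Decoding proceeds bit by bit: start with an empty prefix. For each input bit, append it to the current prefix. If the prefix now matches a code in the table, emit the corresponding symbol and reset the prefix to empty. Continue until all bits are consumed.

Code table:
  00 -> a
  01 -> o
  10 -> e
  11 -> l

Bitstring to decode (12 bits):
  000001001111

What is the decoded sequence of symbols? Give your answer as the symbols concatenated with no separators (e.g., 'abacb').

Bit 0: prefix='0' (no match yet)
Bit 1: prefix='00' -> emit 'a', reset
Bit 2: prefix='0' (no match yet)
Bit 3: prefix='00' -> emit 'a', reset
Bit 4: prefix='0' (no match yet)
Bit 5: prefix='01' -> emit 'o', reset
Bit 6: prefix='0' (no match yet)
Bit 7: prefix='00' -> emit 'a', reset
Bit 8: prefix='1' (no match yet)
Bit 9: prefix='11' -> emit 'l', reset
Bit 10: prefix='1' (no match yet)
Bit 11: prefix='11' -> emit 'l', reset

Answer: aaoall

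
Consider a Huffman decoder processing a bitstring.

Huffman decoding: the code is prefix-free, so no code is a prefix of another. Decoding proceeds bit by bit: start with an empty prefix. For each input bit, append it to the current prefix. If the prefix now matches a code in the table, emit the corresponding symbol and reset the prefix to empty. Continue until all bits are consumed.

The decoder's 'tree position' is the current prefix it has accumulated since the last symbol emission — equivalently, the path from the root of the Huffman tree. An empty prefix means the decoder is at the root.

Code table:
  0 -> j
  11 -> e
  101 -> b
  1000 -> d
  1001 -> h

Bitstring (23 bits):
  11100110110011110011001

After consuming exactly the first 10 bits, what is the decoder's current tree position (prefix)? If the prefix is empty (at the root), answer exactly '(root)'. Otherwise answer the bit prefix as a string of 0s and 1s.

Bit 0: prefix='1' (no match yet)
Bit 1: prefix='11' -> emit 'e', reset
Bit 2: prefix='1' (no match yet)
Bit 3: prefix='10' (no match yet)
Bit 4: prefix='100' (no match yet)
Bit 5: prefix='1001' -> emit 'h', reset
Bit 6: prefix='1' (no match yet)
Bit 7: prefix='10' (no match yet)
Bit 8: prefix='101' -> emit 'b', reset
Bit 9: prefix='1' (no match yet)

Answer: 1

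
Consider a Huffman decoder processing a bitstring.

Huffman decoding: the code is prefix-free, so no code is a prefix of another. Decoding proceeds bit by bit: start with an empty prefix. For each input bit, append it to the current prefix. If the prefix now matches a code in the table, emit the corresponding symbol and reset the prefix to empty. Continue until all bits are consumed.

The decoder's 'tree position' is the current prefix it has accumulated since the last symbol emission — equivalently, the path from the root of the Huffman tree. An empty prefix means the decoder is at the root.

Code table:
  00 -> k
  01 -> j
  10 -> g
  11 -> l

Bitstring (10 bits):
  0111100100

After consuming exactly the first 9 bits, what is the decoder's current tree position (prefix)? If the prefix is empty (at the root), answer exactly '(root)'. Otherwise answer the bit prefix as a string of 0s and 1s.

Bit 0: prefix='0' (no match yet)
Bit 1: prefix='01' -> emit 'j', reset
Bit 2: prefix='1' (no match yet)
Bit 3: prefix='11' -> emit 'l', reset
Bit 4: prefix='1' (no match yet)
Bit 5: prefix='10' -> emit 'g', reset
Bit 6: prefix='0' (no match yet)
Bit 7: prefix='01' -> emit 'j', reset
Bit 8: prefix='0' (no match yet)

Answer: 0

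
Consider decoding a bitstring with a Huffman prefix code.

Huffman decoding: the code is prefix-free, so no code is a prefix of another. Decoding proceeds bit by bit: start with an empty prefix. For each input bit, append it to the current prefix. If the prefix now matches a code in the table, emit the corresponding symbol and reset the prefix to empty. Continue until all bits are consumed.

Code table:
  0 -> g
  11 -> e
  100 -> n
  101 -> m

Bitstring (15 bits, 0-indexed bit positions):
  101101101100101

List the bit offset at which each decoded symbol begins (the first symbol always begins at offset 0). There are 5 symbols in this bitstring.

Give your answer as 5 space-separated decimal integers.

Bit 0: prefix='1' (no match yet)
Bit 1: prefix='10' (no match yet)
Bit 2: prefix='101' -> emit 'm', reset
Bit 3: prefix='1' (no match yet)
Bit 4: prefix='10' (no match yet)
Bit 5: prefix='101' -> emit 'm', reset
Bit 6: prefix='1' (no match yet)
Bit 7: prefix='10' (no match yet)
Bit 8: prefix='101' -> emit 'm', reset
Bit 9: prefix='1' (no match yet)
Bit 10: prefix='10' (no match yet)
Bit 11: prefix='100' -> emit 'n', reset
Bit 12: prefix='1' (no match yet)
Bit 13: prefix='10' (no match yet)
Bit 14: prefix='101' -> emit 'm', reset

Answer: 0 3 6 9 12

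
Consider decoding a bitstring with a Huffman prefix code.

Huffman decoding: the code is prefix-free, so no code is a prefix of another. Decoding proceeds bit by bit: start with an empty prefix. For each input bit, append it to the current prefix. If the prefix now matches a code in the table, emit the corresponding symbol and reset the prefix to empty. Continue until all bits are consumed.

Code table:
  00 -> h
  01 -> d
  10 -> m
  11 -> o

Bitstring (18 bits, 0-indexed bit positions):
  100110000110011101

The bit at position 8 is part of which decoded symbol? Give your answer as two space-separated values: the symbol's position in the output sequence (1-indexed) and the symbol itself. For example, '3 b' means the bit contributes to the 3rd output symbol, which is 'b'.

Bit 0: prefix='1' (no match yet)
Bit 1: prefix='10' -> emit 'm', reset
Bit 2: prefix='0' (no match yet)
Bit 3: prefix='01' -> emit 'd', reset
Bit 4: prefix='1' (no match yet)
Bit 5: prefix='10' -> emit 'm', reset
Bit 6: prefix='0' (no match yet)
Bit 7: prefix='00' -> emit 'h', reset
Bit 8: prefix='0' (no match yet)
Bit 9: prefix='01' -> emit 'd', reset
Bit 10: prefix='1' (no match yet)
Bit 11: prefix='10' -> emit 'm', reset
Bit 12: prefix='0' (no match yet)

Answer: 5 d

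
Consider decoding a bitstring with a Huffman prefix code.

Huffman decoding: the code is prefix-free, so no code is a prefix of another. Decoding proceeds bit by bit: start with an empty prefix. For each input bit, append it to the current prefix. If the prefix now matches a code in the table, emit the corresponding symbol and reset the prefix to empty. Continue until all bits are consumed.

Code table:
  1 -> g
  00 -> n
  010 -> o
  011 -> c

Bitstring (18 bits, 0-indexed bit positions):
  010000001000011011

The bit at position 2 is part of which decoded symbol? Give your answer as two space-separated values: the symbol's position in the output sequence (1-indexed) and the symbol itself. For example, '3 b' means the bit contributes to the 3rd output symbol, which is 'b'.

Bit 0: prefix='0' (no match yet)
Bit 1: prefix='01' (no match yet)
Bit 2: prefix='010' -> emit 'o', reset
Bit 3: prefix='0' (no match yet)
Bit 4: prefix='00' -> emit 'n', reset
Bit 5: prefix='0' (no match yet)
Bit 6: prefix='00' -> emit 'n', reset

Answer: 1 o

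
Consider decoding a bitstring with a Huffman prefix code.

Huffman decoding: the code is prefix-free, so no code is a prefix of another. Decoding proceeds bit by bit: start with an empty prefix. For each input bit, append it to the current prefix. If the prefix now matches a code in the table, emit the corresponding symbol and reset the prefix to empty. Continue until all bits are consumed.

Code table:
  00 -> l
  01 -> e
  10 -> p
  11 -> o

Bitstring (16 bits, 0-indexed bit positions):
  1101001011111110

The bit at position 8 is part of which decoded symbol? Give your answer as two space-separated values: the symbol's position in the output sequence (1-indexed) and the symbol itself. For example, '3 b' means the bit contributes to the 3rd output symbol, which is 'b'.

Bit 0: prefix='1' (no match yet)
Bit 1: prefix='11' -> emit 'o', reset
Bit 2: prefix='0' (no match yet)
Bit 3: prefix='01' -> emit 'e', reset
Bit 4: prefix='0' (no match yet)
Bit 5: prefix='00' -> emit 'l', reset
Bit 6: prefix='1' (no match yet)
Bit 7: prefix='10' -> emit 'p', reset
Bit 8: prefix='1' (no match yet)
Bit 9: prefix='11' -> emit 'o', reset
Bit 10: prefix='1' (no match yet)
Bit 11: prefix='11' -> emit 'o', reset
Bit 12: prefix='1' (no match yet)

Answer: 5 o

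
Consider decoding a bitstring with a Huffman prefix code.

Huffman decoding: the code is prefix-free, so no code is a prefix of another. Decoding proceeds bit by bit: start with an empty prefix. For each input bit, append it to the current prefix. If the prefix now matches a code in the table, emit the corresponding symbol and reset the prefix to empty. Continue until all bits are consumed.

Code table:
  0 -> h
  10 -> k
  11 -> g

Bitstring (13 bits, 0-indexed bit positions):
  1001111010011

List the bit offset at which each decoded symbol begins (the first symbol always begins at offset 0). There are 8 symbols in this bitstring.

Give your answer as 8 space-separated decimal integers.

Bit 0: prefix='1' (no match yet)
Bit 1: prefix='10' -> emit 'k', reset
Bit 2: prefix='0' -> emit 'h', reset
Bit 3: prefix='1' (no match yet)
Bit 4: prefix='11' -> emit 'g', reset
Bit 5: prefix='1' (no match yet)
Bit 6: prefix='11' -> emit 'g', reset
Bit 7: prefix='0' -> emit 'h', reset
Bit 8: prefix='1' (no match yet)
Bit 9: prefix='10' -> emit 'k', reset
Bit 10: prefix='0' -> emit 'h', reset
Bit 11: prefix='1' (no match yet)
Bit 12: prefix='11' -> emit 'g', reset

Answer: 0 2 3 5 7 8 10 11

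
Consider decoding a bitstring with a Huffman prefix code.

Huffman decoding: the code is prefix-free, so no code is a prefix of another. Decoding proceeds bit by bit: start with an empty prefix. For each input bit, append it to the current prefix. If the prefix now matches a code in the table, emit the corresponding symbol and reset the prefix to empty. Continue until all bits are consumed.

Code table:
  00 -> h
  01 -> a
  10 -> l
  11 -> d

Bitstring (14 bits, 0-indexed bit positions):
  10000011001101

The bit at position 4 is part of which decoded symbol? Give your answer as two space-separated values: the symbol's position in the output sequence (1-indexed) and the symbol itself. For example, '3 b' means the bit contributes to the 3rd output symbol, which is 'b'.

Answer: 3 h

Derivation:
Bit 0: prefix='1' (no match yet)
Bit 1: prefix='10' -> emit 'l', reset
Bit 2: prefix='0' (no match yet)
Bit 3: prefix='00' -> emit 'h', reset
Bit 4: prefix='0' (no match yet)
Bit 5: prefix='00' -> emit 'h', reset
Bit 6: prefix='1' (no match yet)
Bit 7: prefix='11' -> emit 'd', reset
Bit 8: prefix='0' (no match yet)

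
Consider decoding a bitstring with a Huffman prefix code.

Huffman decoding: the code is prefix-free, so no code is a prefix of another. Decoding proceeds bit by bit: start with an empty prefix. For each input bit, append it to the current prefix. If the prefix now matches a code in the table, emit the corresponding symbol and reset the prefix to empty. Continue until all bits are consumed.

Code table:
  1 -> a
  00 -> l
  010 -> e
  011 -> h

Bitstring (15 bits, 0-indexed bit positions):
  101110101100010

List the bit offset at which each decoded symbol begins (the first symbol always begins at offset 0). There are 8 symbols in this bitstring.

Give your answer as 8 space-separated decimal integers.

Bit 0: prefix='1' -> emit 'a', reset
Bit 1: prefix='0' (no match yet)
Bit 2: prefix='01' (no match yet)
Bit 3: prefix='011' -> emit 'h', reset
Bit 4: prefix='1' -> emit 'a', reset
Bit 5: prefix='0' (no match yet)
Bit 6: prefix='01' (no match yet)
Bit 7: prefix='010' -> emit 'e', reset
Bit 8: prefix='1' -> emit 'a', reset
Bit 9: prefix='1' -> emit 'a', reset
Bit 10: prefix='0' (no match yet)
Bit 11: prefix='00' -> emit 'l', reset
Bit 12: prefix='0' (no match yet)
Bit 13: prefix='01' (no match yet)
Bit 14: prefix='010' -> emit 'e', reset

Answer: 0 1 4 5 8 9 10 12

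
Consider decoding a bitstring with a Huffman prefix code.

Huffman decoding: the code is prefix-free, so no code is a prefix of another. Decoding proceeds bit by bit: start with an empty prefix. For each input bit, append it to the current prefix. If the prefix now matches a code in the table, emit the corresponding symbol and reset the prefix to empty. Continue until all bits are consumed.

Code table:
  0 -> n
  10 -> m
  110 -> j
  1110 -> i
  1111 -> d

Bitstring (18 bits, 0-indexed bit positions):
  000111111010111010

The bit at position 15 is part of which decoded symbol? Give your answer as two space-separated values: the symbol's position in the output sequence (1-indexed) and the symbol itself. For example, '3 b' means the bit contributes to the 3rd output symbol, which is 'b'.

Answer: 7 i

Derivation:
Bit 0: prefix='0' -> emit 'n', reset
Bit 1: prefix='0' -> emit 'n', reset
Bit 2: prefix='0' -> emit 'n', reset
Bit 3: prefix='1' (no match yet)
Bit 4: prefix='11' (no match yet)
Bit 5: prefix='111' (no match yet)
Bit 6: prefix='1111' -> emit 'd', reset
Bit 7: prefix='1' (no match yet)
Bit 8: prefix='11' (no match yet)
Bit 9: prefix='110' -> emit 'j', reset
Bit 10: prefix='1' (no match yet)
Bit 11: prefix='10' -> emit 'm', reset
Bit 12: prefix='1' (no match yet)
Bit 13: prefix='11' (no match yet)
Bit 14: prefix='111' (no match yet)
Bit 15: prefix='1110' -> emit 'i', reset
Bit 16: prefix='1' (no match yet)
Bit 17: prefix='10' -> emit 'm', reset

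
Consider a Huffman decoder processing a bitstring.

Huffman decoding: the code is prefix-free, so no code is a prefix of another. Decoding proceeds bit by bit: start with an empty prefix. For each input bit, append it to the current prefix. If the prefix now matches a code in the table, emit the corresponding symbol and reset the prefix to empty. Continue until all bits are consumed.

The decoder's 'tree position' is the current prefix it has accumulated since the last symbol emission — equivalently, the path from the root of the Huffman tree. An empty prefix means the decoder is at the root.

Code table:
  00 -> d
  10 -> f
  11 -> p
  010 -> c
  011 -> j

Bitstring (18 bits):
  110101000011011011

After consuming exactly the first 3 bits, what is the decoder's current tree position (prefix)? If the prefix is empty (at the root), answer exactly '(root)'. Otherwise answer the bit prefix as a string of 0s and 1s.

Bit 0: prefix='1' (no match yet)
Bit 1: prefix='11' -> emit 'p', reset
Bit 2: prefix='0' (no match yet)

Answer: 0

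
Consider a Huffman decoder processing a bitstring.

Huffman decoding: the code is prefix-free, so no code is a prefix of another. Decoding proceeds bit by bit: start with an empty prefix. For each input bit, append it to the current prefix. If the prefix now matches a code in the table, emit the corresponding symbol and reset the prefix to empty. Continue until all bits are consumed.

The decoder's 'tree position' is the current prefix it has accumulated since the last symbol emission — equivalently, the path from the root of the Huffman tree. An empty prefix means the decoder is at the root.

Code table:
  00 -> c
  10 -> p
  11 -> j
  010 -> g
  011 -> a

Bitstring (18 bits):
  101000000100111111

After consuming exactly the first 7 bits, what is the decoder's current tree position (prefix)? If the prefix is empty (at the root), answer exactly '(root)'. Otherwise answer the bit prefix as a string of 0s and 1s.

Answer: 0

Derivation:
Bit 0: prefix='1' (no match yet)
Bit 1: prefix='10' -> emit 'p', reset
Bit 2: prefix='1' (no match yet)
Bit 3: prefix='10' -> emit 'p', reset
Bit 4: prefix='0' (no match yet)
Bit 5: prefix='00' -> emit 'c', reset
Bit 6: prefix='0' (no match yet)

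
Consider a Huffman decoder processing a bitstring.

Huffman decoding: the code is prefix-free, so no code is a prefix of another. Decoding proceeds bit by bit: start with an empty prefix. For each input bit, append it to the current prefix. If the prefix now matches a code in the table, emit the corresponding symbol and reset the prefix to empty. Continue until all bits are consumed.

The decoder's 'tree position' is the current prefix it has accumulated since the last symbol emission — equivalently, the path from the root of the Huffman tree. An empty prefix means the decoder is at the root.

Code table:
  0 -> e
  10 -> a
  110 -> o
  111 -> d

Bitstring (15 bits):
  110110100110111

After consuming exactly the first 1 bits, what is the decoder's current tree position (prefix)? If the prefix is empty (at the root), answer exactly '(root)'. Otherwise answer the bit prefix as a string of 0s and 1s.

Answer: 1

Derivation:
Bit 0: prefix='1' (no match yet)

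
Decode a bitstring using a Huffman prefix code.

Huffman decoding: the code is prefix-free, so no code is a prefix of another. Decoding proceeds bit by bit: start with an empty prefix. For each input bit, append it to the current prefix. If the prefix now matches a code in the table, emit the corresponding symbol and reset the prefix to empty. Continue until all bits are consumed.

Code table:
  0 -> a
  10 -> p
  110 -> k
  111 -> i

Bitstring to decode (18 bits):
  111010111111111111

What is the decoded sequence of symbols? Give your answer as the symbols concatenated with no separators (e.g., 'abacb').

Bit 0: prefix='1' (no match yet)
Bit 1: prefix='11' (no match yet)
Bit 2: prefix='111' -> emit 'i', reset
Bit 3: prefix='0' -> emit 'a', reset
Bit 4: prefix='1' (no match yet)
Bit 5: prefix='10' -> emit 'p', reset
Bit 6: prefix='1' (no match yet)
Bit 7: prefix='11' (no match yet)
Bit 8: prefix='111' -> emit 'i', reset
Bit 9: prefix='1' (no match yet)
Bit 10: prefix='11' (no match yet)
Bit 11: prefix='111' -> emit 'i', reset
Bit 12: prefix='1' (no match yet)
Bit 13: prefix='11' (no match yet)
Bit 14: prefix='111' -> emit 'i', reset
Bit 15: prefix='1' (no match yet)
Bit 16: prefix='11' (no match yet)
Bit 17: prefix='111' -> emit 'i', reset

Answer: iapiiii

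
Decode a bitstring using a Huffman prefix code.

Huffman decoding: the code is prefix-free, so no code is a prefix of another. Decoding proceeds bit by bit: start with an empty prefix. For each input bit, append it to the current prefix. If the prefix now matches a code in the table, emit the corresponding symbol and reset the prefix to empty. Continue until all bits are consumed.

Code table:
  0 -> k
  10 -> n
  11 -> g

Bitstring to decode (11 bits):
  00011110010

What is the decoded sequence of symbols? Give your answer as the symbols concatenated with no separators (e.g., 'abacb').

Answer: kkkggkkn

Derivation:
Bit 0: prefix='0' -> emit 'k', reset
Bit 1: prefix='0' -> emit 'k', reset
Bit 2: prefix='0' -> emit 'k', reset
Bit 3: prefix='1' (no match yet)
Bit 4: prefix='11' -> emit 'g', reset
Bit 5: prefix='1' (no match yet)
Bit 6: prefix='11' -> emit 'g', reset
Bit 7: prefix='0' -> emit 'k', reset
Bit 8: prefix='0' -> emit 'k', reset
Bit 9: prefix='1' (no match yet)
Bit 10: prefix='10' -> emit 'n', reset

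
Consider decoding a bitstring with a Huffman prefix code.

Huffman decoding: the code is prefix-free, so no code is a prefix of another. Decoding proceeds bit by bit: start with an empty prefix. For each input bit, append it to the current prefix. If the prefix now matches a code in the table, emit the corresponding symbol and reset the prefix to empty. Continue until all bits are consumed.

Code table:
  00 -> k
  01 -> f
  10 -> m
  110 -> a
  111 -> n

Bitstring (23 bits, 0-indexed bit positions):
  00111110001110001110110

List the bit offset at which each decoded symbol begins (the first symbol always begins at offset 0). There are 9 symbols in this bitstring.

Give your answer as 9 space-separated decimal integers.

Answer: 0 2 5 8 10 13 15 17 20

Derivation:
Bit 0: prefix='0' (no match yet)
Bit 1: prefix='00' -> emit 'k', reset
Bit 2: prefix='1' (no match yet)
Bit 3: prefix='11' (no match yet)
Bit 4: prefix='111' -> emit 'n', reset
Bit 5: prefix='1' (no match yet)
Bit 6: prefix='11' (no match yet)
Bit 7: prefix='110' -> emit 'a', reset
Bit 8: prefix='0' (no match yet)
Bit 9: prefix='00' -> emit 'k', reset
Bit 10: prefix='1' (no match yet)
Bit 11: prefix='11' (no match yet)
Bit 12: prefix='111' -> emit 'n', reset
Bit 13: prefix='0' (no match yet)
Bit 14: prefix='00' -> emit 'k', reset
Bit 15: prefix='0' (no match yet)
Bit 16: prefix='01' -> emit 'f', reset
Bit 17: prefix='1' (no match yet)
Bit 18: prefix='11' (no match yet)
Bit 19: prefix='110' -> emit 'a', reset
Bit 20: prefix='1' (no match yet)
Bit 21: prefix='11' (no match yet)
Bit 22: prefix='110' -> emit 'a', reset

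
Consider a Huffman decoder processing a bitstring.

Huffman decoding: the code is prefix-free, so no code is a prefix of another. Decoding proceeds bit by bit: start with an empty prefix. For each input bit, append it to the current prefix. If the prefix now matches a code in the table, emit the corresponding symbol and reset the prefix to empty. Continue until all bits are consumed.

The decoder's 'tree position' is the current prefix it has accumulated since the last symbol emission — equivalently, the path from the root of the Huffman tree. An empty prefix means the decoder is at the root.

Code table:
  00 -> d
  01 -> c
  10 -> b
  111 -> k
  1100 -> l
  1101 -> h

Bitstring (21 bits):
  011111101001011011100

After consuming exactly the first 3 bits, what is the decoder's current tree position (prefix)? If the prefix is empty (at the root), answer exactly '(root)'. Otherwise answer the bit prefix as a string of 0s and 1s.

Answer: 1

Derivation:
Bit 0: prefix='0' (no match yet)
Bit 1: prefix='01' -> emit 'c', reset
Bit 2: prefix='1' (no match yet)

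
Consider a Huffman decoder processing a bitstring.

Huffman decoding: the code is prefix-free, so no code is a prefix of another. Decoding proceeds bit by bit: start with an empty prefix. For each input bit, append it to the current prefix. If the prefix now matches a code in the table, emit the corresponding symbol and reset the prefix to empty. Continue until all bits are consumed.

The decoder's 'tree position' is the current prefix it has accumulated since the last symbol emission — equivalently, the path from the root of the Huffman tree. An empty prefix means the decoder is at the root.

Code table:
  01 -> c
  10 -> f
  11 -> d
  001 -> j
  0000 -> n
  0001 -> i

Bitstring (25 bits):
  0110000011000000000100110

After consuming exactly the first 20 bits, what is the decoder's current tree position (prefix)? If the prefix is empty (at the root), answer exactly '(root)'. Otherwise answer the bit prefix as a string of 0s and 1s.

Bit 0: prefix='0' (no match yet)
Bit 1: prefix='01' -> emit 'c', reset
Bit 2: prefix='1' (no match yet)
Bit 3: prefix='10' -> emit 'f', reset
Bit 4: prefix='0' (no match yet)
Bit 5: prefix='00' (no match yet)
Bit 6: prefix='000' (no match yet)
Bit 7: prefix='0000' -> emit 'n', reset
Bit 8: prefix='1' (no match yet)
Bit 9: prefix='11' -> emit 'd', reset
Bit 10: prefix='0' (no match yet)
Bit 11: prefix='00' (no match yet)
Bit 12: prefix='000' (no match yet)
Bit 13: prefix='0000' -> emit 'n', reset
Bit 14: prefix='0' (no match yet)
Bit 15: prefix='00' (no match yet)
Bit 16: prefix='000' (no match yet)
Bit 17: prefix='0000' -> emit 'n', reset
Bit 18: prefix='0' (no match yet)
Bit 19: prefix='01' -> emit 'c', reset

Answer: (root)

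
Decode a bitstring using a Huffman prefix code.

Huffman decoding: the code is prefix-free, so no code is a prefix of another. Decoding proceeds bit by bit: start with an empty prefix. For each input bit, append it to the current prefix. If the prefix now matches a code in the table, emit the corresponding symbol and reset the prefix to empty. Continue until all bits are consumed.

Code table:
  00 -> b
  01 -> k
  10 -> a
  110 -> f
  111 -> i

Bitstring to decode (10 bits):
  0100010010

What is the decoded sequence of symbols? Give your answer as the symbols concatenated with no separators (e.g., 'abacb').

Answer: kbkba

Derivation:
Bit 0: prefix='0' (no match yet)
Bit 1: prefix='01' -> emit 'k', reset
Bit 2: prefix='0' (no match yet)
Bit 3: prefix='00' -> emit 'b', reset
Bit 4: prefix='0' (no match yet)
Bit 5: prefix='01' -> emit 'k', reset
Bit 6: prefix='0' (no match yet)
Bit 7: prefix='00' -> emit 'b', reset
Bit 8: prefix='1' (no match yet)
Bit 9: prefix='10' -> emit 'a', reset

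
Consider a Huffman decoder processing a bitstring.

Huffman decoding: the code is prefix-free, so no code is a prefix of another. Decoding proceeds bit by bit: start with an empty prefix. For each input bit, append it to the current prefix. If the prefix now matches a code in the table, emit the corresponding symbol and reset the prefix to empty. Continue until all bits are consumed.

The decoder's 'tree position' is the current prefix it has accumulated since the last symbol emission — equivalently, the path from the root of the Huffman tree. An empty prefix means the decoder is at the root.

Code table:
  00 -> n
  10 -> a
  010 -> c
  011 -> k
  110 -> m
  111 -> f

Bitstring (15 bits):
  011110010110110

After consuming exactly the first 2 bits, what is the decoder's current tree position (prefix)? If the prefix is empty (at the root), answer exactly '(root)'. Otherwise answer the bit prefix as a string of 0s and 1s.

Bit 0: prefix='0' (no match yet)
Bit 1: prefix='01' (no match yet)

Answer: 01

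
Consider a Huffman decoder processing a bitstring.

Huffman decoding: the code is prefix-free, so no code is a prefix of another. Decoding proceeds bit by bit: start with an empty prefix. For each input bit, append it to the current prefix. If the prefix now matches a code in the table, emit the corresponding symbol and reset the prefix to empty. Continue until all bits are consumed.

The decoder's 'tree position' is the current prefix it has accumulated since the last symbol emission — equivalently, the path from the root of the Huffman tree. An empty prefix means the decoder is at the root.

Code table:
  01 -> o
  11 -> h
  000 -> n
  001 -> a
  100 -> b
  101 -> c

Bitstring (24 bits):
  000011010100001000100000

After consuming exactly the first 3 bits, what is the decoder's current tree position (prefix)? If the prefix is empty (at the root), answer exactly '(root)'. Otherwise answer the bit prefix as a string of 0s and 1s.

Answer: (root)

Derivation:
Bit 0: prefix='0' (no match yet)
Bit 1: prefix='00' (no match yet)
Bit 2: prefix='000' -> emit 'n', reset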